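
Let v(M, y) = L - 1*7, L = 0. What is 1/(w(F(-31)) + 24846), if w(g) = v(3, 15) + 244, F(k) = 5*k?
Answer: 1/25083 ≈ 3.9868e-5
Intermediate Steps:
v(M, y) = -7 (v(M, y) = 0 - 1*7 = 0 - 7 = -7)
w(g) = 237 (w(g) = -7 + 244 = 237)
1/(w(F(-31)) + 24846) = 1/(237 + 24846) = 1/25083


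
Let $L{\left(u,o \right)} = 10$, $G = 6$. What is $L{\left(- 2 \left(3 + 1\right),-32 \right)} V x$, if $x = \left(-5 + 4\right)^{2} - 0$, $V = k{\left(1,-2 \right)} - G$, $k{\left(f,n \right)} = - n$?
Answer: $-40$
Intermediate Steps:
$V = -4$ ($V = \left(-1\right) \left(-2\right) - 6 = 2 - 6 = -4$)
$x = 1$ ($x = \left(-1\right)^{2} + 0 = 1 + 0 = 1$)
$L{\left(- 2 \left(3 + 1\right),-32 \right)} V x = 10 \left(\left(-4\right) 1\right) = 10 \left(-4\right) = -40$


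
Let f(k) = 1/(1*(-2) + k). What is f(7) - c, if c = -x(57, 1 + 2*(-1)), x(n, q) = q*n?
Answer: -284/5 ≈ -56.800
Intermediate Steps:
x(n, q) = n*q
f(k) = 1/(-2 + k)
c = 57 (c = -57*(1 + 2*(-1)) = -57*(1 - 2) = -57*(-1) = -1*(-57) = 57)
f(7) - c = 1/(-2 + 7) - 1*57 = 1/5 - 57 = ⅕ - 57 = -284/5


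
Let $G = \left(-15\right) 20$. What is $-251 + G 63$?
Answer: $-19151$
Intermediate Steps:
$G = -300$
$-251 + G 63 = -251 - 18900 = -19151$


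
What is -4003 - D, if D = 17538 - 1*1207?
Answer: -20334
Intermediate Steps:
D = 16331 (D = 17538 - 1207 = 16331)
-4003 - D = -4003 - 1*16331 = -4003 - 16331 = -20334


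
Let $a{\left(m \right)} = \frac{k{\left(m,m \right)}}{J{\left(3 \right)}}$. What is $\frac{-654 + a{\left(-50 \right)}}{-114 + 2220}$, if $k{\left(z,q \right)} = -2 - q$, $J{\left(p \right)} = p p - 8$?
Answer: $- \frac{101}{351} \approx -0.28775$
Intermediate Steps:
$J{\left(p \right)} = -8 + p^{2}$ ($J{\left(p \right)} = p^{2} - 8 = -8 + p^{2}$)
$a{\left(m \right)} = -2 - m$ ($a{\left(m \right)} = \frac{-2 - m}{-8 + 3^{2}} = \frac{-2 - m}{-8 + 9} = \frac{-2 - m}{1} = \left(-2 - m\right) 1 = -2 - m$)
$\frac{-654 + a{\left(-50 \right)}}{-114 + 2220} = \frac{-654 - -48}{-114 + 2220} = \frac{-654 + \left(-2 + 50\right)}{2106} = \left(-654 + 48\right) \frac{1}{2106} = \left(-606\right) \frac{1}{2106} = - \frac{101}{351}$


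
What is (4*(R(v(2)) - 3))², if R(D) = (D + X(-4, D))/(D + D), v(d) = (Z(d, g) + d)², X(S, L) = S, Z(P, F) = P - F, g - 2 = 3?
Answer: 324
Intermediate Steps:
g = 5 (g = 2 + 3 = 5)
v(d) = (-5 + 2*d)² (v(d) = ((d - 1*5) + d)² = ((d - 5) + d)² = ((-5 + d) + d)² = (-5 + 2*d)²)
R(D) = (-4 + D)/(2*D) (R(D) = (D - 4)/(D + D) = (-4 + D)/((2*D)) = (-4 + D)*(1/(2*D)) = (-4 + D)/(2*D))
(4*(R(v(2)) - 3))² = (4*((-4 + (-5 + 2*2)²)/(2*((-5 + 2*2)²)) - 3))² = (4*((-4 + (-5 + 4)²)/(2*((-5 + 4)²)) - 3))² = (4*((-4 + (-1)²)/(2*((-1)²)) - 3))² = (4*((½)*(-4 + 1)/1 - 3))² = (4*((½)*1*(-3) - 3))² = (4*(-3/2 - 3))² = (4*(-9/2))² = (-18)² = 324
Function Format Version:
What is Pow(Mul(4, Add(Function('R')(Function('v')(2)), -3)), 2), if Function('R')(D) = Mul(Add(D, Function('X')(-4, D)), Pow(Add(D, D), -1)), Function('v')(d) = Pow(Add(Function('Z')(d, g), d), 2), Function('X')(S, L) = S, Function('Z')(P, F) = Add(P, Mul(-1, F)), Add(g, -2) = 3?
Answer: 324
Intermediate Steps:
g = 5 (g = Add(2, 3) = 5)
Function('v')(d) = Pow(Add(-5, Mul(2, d)), 2) (Function('v')(d) = Pow(Add(Add(d, Mul(-1, 5)), d), 2) = Pow(Add(Add(d, -5), d), 2) = Pow(Add(Add(-5, d), d), 2) = Pow(Add(-5, Mul(2, d)), 2))
Function('R')(D) = Mul(Rational(1, 2), Pow(D, -1), Add(-4, D)) (Function('R')(D) = Mul(Add(D, -4), Pow(Add(D, D), -1)) = Mul(Add(-4, D), Pow(Mul(2, D), -1)) = Mul(Add(-4, D), Mul(Rational(1, 2), Pow(D, -1))) = Mul(Rational(1, 2), Pow(D, -1), Add(-4, D)))
Pow(Mul(4, Add(Function('R')(Function('v')(2)), -3)), 2) = Pow(Mul(4, Add(Mul(Rational(1, 2), Pow(Pow(Add(-5, Mul(2, 2)), 2), -1), Add(-4, Pow(Add(-5, Mul(2, 2)), 2))), -3)), 2) = Pow(Mul(4, Add(Mul(Rational(1, 2), Pow(Pow(Add(-5, 4), 2), -1), Add(-4, Pow(Add(-5, 4), 2))), -3)), 2) = Pow(Mul(4, Add(Mul(Rational(1, 2), Pow(Pow(-1, 2), -1), Add(-4, Pow(-1, 2))), -3)), 2) = Pow(Mul(4, Add(Mul(Rational(1, 2), Pow(1, -1), Add(-4, 1)), -3)), 2) = Pow(Mul(4, Add(Mul(Rational(1, 2), 1, -3), -3)), 2) = Pow(Mul(4, Add(Rational(-3, 2), -3)), 2) = Pow(Mul(4, Rational(-9, 2)), 2) = Pow(-18, 2) = 324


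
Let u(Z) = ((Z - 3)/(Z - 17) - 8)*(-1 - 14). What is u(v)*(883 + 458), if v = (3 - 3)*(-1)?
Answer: 2675295/17 ≈ 1.5737e+5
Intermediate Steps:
v = 0 (v = 0*(-1) = 0)
u(Z) = 120 - 15*(-3 + Z)/(-17 + Z) (u(Z) = ((-3 + Z)/(-17 + Z) - 8)*(-15) = (-8 + (-3 + Z)/(-17 + Z))*(-15) = 120 - 15*(-3 + Z)/(-17 + Z))
u(v)*(883 + 458) = (105*(-19 + 0)/(-17 + 0))*(883 + 458) = (105*(-19)/(-17))*1341 = (105*(-1/17)*(-19))*1341 = (1995/17)*1341 = 2675295/17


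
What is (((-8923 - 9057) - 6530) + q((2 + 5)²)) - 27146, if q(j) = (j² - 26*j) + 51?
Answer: -50478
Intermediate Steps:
q(j) = 51 + j² - 26*j
(((-8923 - 9057) - 6530) + q((2 + 5)²)) - 27146 = (((-8923 - 9057) - 6530) + (51 + ((2 + 5)²)² - 26*(2 + 5)²)) - 27146 = ((-17980 - 6530) + (51 + (7²)² - 26*7²)) - 27146 = (-24510 + (51 + 49² - 26*49)) - 27146 = (-24510 + (51 + 2401 - 1274)) - 27146 = (-24510 + 1178) - 27146 = -23332 - 27146 = -50478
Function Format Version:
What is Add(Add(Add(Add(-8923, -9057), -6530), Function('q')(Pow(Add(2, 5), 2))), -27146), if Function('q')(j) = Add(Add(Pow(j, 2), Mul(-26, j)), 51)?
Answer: -50478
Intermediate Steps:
Function('q')(j) = Add(51, Pow(j, 2), Mul(-26, j))
Add(Add(Add(Add(-8923, -9057), -6530), Function('q')(Pow(Add(2, 5), 2))), -27146) = Add(Add(Add(Add(-8923, -9057), -6530), Add(51, Pow(Pow(Add(2, 5), 2), 2), Mul(-26, Pow(Add(2, 5), 2)))), -27146) = Add(Add(Add(-17980, -6530), Add(51, Pow(Pow(7, 2), 2), Mul(-26, Pow(7, 2)))), -27146) = Add(Add(-24510, Add(51, Pow(49, 2), Mul(-26, 49))), -27146) = Add(Add(-24510, Add(51, 2401, -1274)), -27146) = Add(Add(-24510, 1178), -27146) = Add(-23332, -27146) = -50478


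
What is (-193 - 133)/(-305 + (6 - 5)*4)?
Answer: 326/301 ≈ 1.0831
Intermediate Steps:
(-193 - 133)/(-305 + (6 - 5)*4) = -326/(-305 + 1*4) = -326/(-305 + 4) = -326/(-301) = -326*(-1/301) = 326/301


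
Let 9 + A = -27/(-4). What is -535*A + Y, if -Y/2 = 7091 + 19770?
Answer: -210073/4 ≈ -52518.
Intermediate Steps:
Y = -53722 (Y = -2*(7091 + 19770) = -2*26861 = -53722)
A = -9/4 (A = -9 - 27/(-4) = -9 - 27*(-¼) = -9 + 27/4 = -9/4 ≈ -2.2500)
-535*A + Y = -535*(-9/4) - 53722 = 4815/4 - 53722 = -210073/4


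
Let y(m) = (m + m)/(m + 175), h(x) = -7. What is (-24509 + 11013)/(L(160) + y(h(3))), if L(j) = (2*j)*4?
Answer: -161952/15359 ≈ -10.544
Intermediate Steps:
L(j) = 8*j
y(m) = 2*m/(175 + m) (y(m) = (2*m)/(175 + m) = 2*m/(175 + m))
(-24509 + 11013)/(L(160) + y(h(3))) = (-24509 + 11013)/(8*160 + 2*(-7)/(175 - 7)) = -13496/(1280 + 2*(-7)/168) = -13496/(1280 + 2*(-7)*(1/168)) = -13496/(1280 - 1/12) = -13496/15359/12 = -13496*12/15359 = -161952/15359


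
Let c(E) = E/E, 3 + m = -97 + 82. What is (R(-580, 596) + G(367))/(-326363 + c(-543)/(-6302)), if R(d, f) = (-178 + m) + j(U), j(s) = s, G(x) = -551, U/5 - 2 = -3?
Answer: 4739104/2056739627 ≈ 0.0023042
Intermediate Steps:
U = -5 (U = 10 + 5*(-3) = 10 - 15 = -5)
m = -18 (m = -3 + (-97 + 82) = -3 - 15 = -18)
c(E) = 1
R(d, f) = -201 (R(d, f) = (-178 - 18) - 5 = -196 - 5 = -201)
(R(-580, 596) + G(367))/(-326363 + c(-543)/(-6302)) = (-201 - 551)/(-326363 + 1/(-6302)) = -752/(-326363 + 1*(-1/6302)) = -752/(-326363 - 1/6302) = -752/(-2056739627/6302) = -752*(-6302/2056739627) = 4739104/2056739627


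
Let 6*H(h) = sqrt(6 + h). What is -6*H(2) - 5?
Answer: -5 - 2*sqrt(2) ≈ -7.8284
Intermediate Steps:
H(h) = sqrt(6 + h)/6
-6*H(2) - 5 = -sqrt(6 + 2) - 5 = -sqrt(8) - 5 = -2*sqrt(2) - 5 = -5 - 2*sqrt(2)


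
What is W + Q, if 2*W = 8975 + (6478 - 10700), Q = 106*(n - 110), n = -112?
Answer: -42311/2 ≈ -21156.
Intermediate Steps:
Q = -23532 (Q = 106*(-112 - 110) = 106*(-222) = -23532)
W = 4753/2 (W = (8975 + (6478 - 10700))/2 = (8975 - 4222)/2 = (1/2)*4753 = 4753/2 ≈ 2376.5)
W + Q = 4753/2 - 23532 = -42311/2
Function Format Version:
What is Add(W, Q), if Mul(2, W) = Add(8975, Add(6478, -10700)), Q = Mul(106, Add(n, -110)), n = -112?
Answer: Rational(-42311, 2) ≈ -21156.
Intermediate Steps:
Q = -23532 (Q = Mul(106, Add(-112, -110)) = Mul(106, -222) = -23532)
W = Rational(4753, 2) (W = Mul(Rational(1, 2), Add(8975, Add(6478, -10700))) = Mul(Rational(1, 2), Add(8975, -4222)) = Mul(Rational(1, 2), 4753) = Rational(4753, 2) ≈ 2376.5)
Add(W, Q) = Add(Rational(4753, 2), -23532) = Rational(-42311, 2)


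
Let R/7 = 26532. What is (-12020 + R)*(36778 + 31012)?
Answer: 11775394160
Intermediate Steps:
R = 185724 (R = 7*26532 = 185724)
(-12020 + R)*(36778 + 31012) = (-12020 + 185724)*(36778 + 31012) = 173704*67790 = 11775394160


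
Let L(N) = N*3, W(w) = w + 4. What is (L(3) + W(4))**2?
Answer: 289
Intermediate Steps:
W(w) = 4 + w
L(N) = 3*N
(L(3) + W(4))**2 = (3*3 + (4 + 4))**2 = (9 + 8)**2 = 17**2 = 289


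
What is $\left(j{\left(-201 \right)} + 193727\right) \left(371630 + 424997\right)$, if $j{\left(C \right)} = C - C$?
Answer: $154328158829$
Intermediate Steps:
$j{\left(C \right)} = 0$
$\left(j{\left(-201 \right)} + 193727\right) \left(371630 + 424997\right) = \left(0 + 193727\right) \left(371630 + 424997\right) = 193727 \cdot 796627 = 154328158829$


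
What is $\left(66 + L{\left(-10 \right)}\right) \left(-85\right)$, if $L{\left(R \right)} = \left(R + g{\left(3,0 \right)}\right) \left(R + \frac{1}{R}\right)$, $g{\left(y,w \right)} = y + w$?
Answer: $- \frac{23239}{2} \approx -11620.0$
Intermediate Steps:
$g{\left(y,w \right)} = w + y$
$L{\left(R \right)} = \left(3 + R\right) \left(R + \frac{1}{R}\right)$ ($L{\left(R \right)} = \left(R + \left(0 + 3\right)\right) \left(R + \frac{1}{R}\right) = \left(R + 3\right) \left(R + \frac{1}{R}\right) = \left(3 + R\right) \left(R + \frac{1}{R}\right)$)
$\left(66 + L{\left(-10 \right)}\right) \left(-85\right) = \left(66 + \left(1 + \left(-10\right)^{2} + 3 \left(-10\right) + \frac{3}{-10}\right)\right) \left(-85\right) = \left(66 + \left(1 + 100 - 30 + 3 \left(- \frac{1}{10}\right)\right)\right) \left(-85\right) = \left(66 + \left(1 + 100 - 30 - \frac{3}{10}\right)\right) \left(-85\right) = \left(66 + \frac{707}{10}\right) \left(-85\right) = \frac{1367}{10} \left(-85\right) = - \frac{23239}{2}$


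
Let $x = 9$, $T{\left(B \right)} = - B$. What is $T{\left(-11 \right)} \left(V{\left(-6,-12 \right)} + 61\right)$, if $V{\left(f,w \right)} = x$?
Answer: $770$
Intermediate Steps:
$V{\left(f,w \right)} = 9$
$T{\left(-11 \right)} \left(V{\left(-6,-12 \right)} + 61\right) = \left(-1\right) \left(-11\right) \left(9 + 61\right) = 11 \cdot 70 = 770$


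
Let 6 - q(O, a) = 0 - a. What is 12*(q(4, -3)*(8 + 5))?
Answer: 468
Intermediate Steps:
q(O, a) = 6 + a (q(O, a) = 6 - (0 - a) = 6 - (-1)*a = 6 + a)
12*(q(4, -3)*(8 + 5)) = 12*((6 - 3)*(8 + 5)) = 12*(3*13) = 12*39 = 468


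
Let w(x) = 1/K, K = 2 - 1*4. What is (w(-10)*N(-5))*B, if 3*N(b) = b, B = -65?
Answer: -325/6 ≈ -54.167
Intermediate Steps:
N(b) = b/3
K = -2 (K = 2 - 4 = -2)
w(x) = -½ (w(x) = 1/(-2) = -½)
(w(-10)*N(-5))*B = -(-5)/6*(-65) = -½*(-5/3)*(-65) = (⅚)*(-65) = -325/6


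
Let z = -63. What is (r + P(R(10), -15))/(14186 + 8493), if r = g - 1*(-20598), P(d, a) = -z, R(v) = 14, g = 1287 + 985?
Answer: 22933/22679 ≈ 1.0112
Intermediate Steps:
g = 2272
P(d, a) = 63 (P(d, a) = -1*(-63) = 63)
r = 22870 (r = 2272 - 1*(-20598) = 2272 + 20598 = 22870)
(r + P(R(10), -15))/(14186 + 8493) = (22870 + 63)/(14186 + 8493) = 22933/22679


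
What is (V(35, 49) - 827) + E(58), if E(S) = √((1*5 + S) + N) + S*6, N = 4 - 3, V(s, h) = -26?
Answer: -497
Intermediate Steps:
N = 1
E(S) = √(6 + S) + 6*S (E(S) = √((1*5 + S) + 1) + S*6 = √((5 + S) + 1) + 6*S = √(6 + S) + 6*S)
(V(35, 49) - 827) + E(58) = (-26 - 827) + (√(6 + 58) + 6*58) = -853 + (√64 + 348) = -853 + (8 + 348) = -853 + 356 = -497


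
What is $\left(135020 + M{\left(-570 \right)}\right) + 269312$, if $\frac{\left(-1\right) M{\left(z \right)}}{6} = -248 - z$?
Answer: $402400$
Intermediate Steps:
$M{\left(z \right)} = 1488 + 6 z$ ($M{\left(z \right)} = - 6 \left(-248 - z\right) = 1488 + 6 z$)
$\left(135020 + M{\left(-570 \right)}\right) + 269312 = \left(135020 + \left(1488 + 6 \left(-570\right)\right)\right) + 269312 = \left(135020 + \left(1488 - 3420\right)\right) + 269312 = \left(135020 - 1932\right) + 269312 = 133088 + 269312 = 402400$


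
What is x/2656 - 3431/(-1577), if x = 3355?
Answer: 173537/50464 ≈ 3.4388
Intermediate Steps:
x/2656 - 3431/(-1577) = 3355/2656 - 3431/(-1577) = 3355*(1/2656) - 3431*(-1/1577) = 3355/2656 + 3431/1577 = 173537/50464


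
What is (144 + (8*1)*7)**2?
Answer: 40000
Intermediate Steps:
(144 + (8*1)*7)**2 = (144 + 8*7)**2 = (144 + 56)**2 = 200**2 = 40000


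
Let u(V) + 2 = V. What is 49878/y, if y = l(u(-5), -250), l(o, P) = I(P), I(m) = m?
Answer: -24939/125 ≈ -199.51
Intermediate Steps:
u(V) = -2 + V
l(o, P) = P
y = -250
49878/y = 49878/(-250) = 49878*(-1/250) = -24939/125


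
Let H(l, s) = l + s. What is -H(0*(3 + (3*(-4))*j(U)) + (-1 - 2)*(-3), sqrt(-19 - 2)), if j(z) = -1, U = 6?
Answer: -9 - I*sqrt(21) ≈ -9.0 - 4.5826*I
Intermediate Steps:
-H(0*(3 + (3*(-4))*j(U)) + (-1 - 2)*(-3), sqrt(-19 - 2)) = -((0*(3 + (3*(-4))*(-1)) + (-1 - 2)*(-3)) + sqrt(-19 - 2)) = -((0*(3 - 12*(-1)) - 3*(-3)) + sqrt(-21)) = -((0*(3 + 12) + 9) + I*sqrt(21)) = -((0*15 + 9) + I*sqrt(21)) = -((0 + 9) + I*sqrt(21)) = -(9 + I*sqrt(21)) = -9 - I*sqrt(21)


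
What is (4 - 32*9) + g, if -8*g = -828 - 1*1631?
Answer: 187/8 ≈ 23.375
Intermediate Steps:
g = 2459/8 (g = -(-828 - 1*1631)/8 = -(-828 - 1631)/8 = -⅛*(-2459) = 2459/8 ≈ 307.38)
(4 - 32*9) + g = (4 - 32*9) + 2459/8 = (4 - 288) + 2459/8 = -284 + 2459/8 = 187/8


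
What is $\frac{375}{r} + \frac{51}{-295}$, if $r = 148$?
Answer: $\frac{103077}{43660} \approx 2.3609$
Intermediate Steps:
$\frac{375}{r} + \frac{51}{-295} = \frac{375}{148} + \frac{51}{-295} = 375 \cdot \frac{1}{148} + 51 \left(- \frac{1}{295}\right) = \frac{375}{148} - \frac{51}{295} = \frac{103077}{43660}$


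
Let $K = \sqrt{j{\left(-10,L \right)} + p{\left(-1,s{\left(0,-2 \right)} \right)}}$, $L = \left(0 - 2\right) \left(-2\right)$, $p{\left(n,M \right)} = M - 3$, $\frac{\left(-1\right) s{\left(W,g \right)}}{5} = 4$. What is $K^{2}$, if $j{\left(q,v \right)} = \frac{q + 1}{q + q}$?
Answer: $- \frac{451}{20} \approx -22.55$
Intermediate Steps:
$s{\left(W,g \right)} = -20$ ($s{\left(W,g \right)} = \left(-5\right) 4 = -20$)
$p{\left(n,M \right)} = -3 + M$ ($p{\left(n,M \right)} = M - 3 = -3 + M$)
$L = 4$ ($L = \left(-2\right) \left(-2\right) = 4$)
$j{\left(q,v \right)} = \frac{1 + q}{2 q}$
$K = \frac{i \sqrt{2255}}{10}$ ($K = \sqrt{\frac{1 - 10}{2 \left(-10\right)} - 23} = \sqrt{\frac{1}{2} \left(- \frac{1}{10}\right) \left(-9\right) - 23} = \sqrt{\frac{9}{20} - 23} = \sqrt{- \frac{451}{20}} = \frac{i \sqrt{2255}}{10} \approx 4.7487 i$)
$K^{2} = \left(\frac{i \sqrt{2255}}{10}\right)^{2} = - \frac{451}{20}$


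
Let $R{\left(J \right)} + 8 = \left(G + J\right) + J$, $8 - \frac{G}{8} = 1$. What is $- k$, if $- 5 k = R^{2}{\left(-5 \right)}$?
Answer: $\frac{1444}{5} \approx 288.8$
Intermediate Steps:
$G = 56$ ($G = 64 - 8 = 56$)
$R{\left(J \right)} = 48 + 2 J$ ($R{\left(J \right)} = -8 + \left(\left(56 + J\right) + J\right) = -8 + \left(56 + 2 J\right) = 48 + 2 J$)
$k = - \frac{1444}{5}$ ($k = - \frac{\left(48 + 2 \left(-5\right)\right)^{2}}{5} = - \frac{\left(48 - 10\right)^{2}}{5} = - \frac{38^{2}}{5} = \left(- \frac{1}{5}\right) 1444 = - \frac{1444}{5} \approx -288.8$)
$- k = \left(-1\right) \left(- \frac{1444}{5}\right) = \frac{1444}{5}$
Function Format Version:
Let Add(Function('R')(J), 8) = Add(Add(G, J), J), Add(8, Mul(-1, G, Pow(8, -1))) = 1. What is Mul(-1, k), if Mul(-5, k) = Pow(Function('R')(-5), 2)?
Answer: Rational(1444, 5) ≈ 288.80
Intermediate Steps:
G = 56 (G = Add(64, Mul(-8, 1)) = Add(64, -8) = 56)
Function('R')(J) = Add(48, Mul(2, J)) (Function('R')(J) = Add(-8, Add(Add(56, J), J)) = Add(-8, Add(56, Mul(2, J))) = Add(48, Mul(2, J)))
k = Rational(-1444, 5) (k = Mul(Rational(-1, 5), Pow(Add(48, Mul(2, -5)), 2)) = Mul(Rational(-1, 5), Pow(Add(48, -10), 2)) = Mul(Rational(-1, 5), Pow(38, 2)) = Mul(Rational(-1, 5), 1444) = Rational(-1444, 5) ≈ -288.80)
Mul(-1, k) = Mul(-1, Rational(-1444, 5)) = Rational(1444, 5)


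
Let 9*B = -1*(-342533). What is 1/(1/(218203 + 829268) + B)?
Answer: 3142413/119597794684 ≈ 2.6275e-5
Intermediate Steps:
B = 342533/9 (B = (-1*(-342533))/9 = (⅑)*342533 = 342533/9 ≈ 38059.)
1/(1/(218203 + 829268) + B) = 1/(1/(218203 + 829268) + 342533/9) = 1/(1/1047471 + 342533/9) = 1/(119597794684/3142413) = 3142413/119597794684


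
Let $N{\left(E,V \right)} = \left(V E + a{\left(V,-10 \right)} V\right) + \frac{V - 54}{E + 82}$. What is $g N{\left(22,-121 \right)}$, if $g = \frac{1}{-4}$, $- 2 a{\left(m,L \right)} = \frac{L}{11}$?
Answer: $\frac{282743}{416} \approx 679.67$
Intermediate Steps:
$a{\left(m,L \right)} = - \frac{L}{22}$ ($a{\left(m,L \right)} = - \frac{L \frac{1}{11}}{2} = - \frac{\frac{1}{11} L}{2} = - \frac{L}{22}$)
$N{\left(E,V \right)} = \frac{5 V}{11} + E V + \frac{-54 + V}{82 + E}$ ($N{\left(E,V \right)} = \left(V E + \left(- \frac{1}{22}\right) \left(-10\right) V\right) + \frac{V - 54}{E + 82} = \left(E V + \frac{5 V}{11}\right) + \frac{-54 + V}{82 + E} = \left(\frac{5 V}{11} + E V\right) + \frac{-54 + V}{82 + E} = \frac{5 V}{11} + E V + \frac{-54 + V}{82 + E}$)
$g = - \frac{1}{4} \approx -0.25$
$g N{\left(22,-121 \right)} = - \frac{\frac{1}{11} \frac{1}{82 + 22} \left(-594 + 421 \left(-121\right) + 11 \left(-121\right) 22^{2} + 907 \cdot 22 \left(-121\right)\right)}{4} = - \frac{\frac{1}{11} \cdot \frac{1}{104} \left(-594 - 50941 + 11 \left(-121\right) 484 - 2414434\right)}{4} = - \frac{\frac{1}{11} \cdot \frac{1}{104} \left(-594 - 50941 - 644204 - 2414434\right)}{4} = - \frac{\frac{1}{11} \cdot \frac{1}{104} \left(-3110173\right)}{4} = \left(- \frac{1}{4}\right) \left(- \frac{282743}{104}\right) = \frac{282743}{416}$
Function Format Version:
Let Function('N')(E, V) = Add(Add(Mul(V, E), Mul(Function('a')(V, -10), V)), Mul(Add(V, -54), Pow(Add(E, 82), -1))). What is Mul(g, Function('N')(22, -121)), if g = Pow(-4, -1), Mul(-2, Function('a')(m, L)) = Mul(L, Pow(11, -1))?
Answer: Rational(282743, 416) ≈ 679.67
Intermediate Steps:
Function('a')(m, L) = Mul(Rational(-1, 22), L) (Function('a')(m, L) = Mul(Rational(-1, 2), Mul(L, Pow(11, -1))) = Mul(Rational(-1, 2), Mul(L, Rational(1, 11))) = Mul(Rational(-1, 2), Mul(Rational(1, 11), L)) = Mul(Rational(-1, 22), L))
Function('N')(E, V) = Add(Mul(Rational(5, 11), V), Mul(E, V), Mul(Pow(Add(82, E), -1), Add(-54, V))) (Function('N')(E, V) = Add(Add(Mul(V, E), Mul(Mul(Rational(-1, 22), -10), V)), Mul(Add(V, -54), Pow(Add(E, 82), -1))) = Add(Add(Mul(E, V), Mul(Rational(5, 11), V)), Mul(Add(-54, V), Pow(Add(82, E), -1))) = Add(Add(Mul(Rational(5, 11), V), Mul(E, V)), Mul(Pow(Add(82, E), -1), Add(-54, V))) = Add(Mul(Rational(5, 11), V), Mul(E, V), Mul(Pow(Add(82, E), -1), Add(-54, V))))
g = Rational(-1, 4) ≈ -0.25000
Mul(g, Function('N')(22, -121)) = Mul(Rational(-1, 4), Mul(Rational(1, 11), Pow(Add(82, 22), -1), Add(-594, Mul(421, -121), Mul(11, -121, Pow(22, 2)), Mul(907, 22, -121)))) = Mul(Rational(-1, 4), Mul(Rational(1, 11), Pow(104, -1), Add(-594, -50941, Mul(11, -121, 484), -2414434))) = Mul(Rational(-1, 4), Mul(Rational(1, 11), Rational(1, 104), Add(-594, -50941, -644204, -2414434))) = Mul(Rational(-1, 4), Mul(Rational(1, 11), Rational(1, 104), -3110173)) = Mul(Rational(-1, 4), Rational(-282743, 104)) = Rational(282743, 416)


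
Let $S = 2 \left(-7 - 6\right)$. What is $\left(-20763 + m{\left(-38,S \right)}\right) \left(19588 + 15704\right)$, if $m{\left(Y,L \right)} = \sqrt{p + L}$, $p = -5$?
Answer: $-732767796 + 35292 i \sqrt{31} \approx -7.3277 \cdot 10^{8} + 1.965 \cdot 10^{5} i$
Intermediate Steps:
$S = -26$ ($S = 2 \left(-13\right) = -26$)
$m{\left(Y,L \right)} = \sqrt{-5 + L}$
$\left(-20763 + m{\left(-38,S \right)}\right) \left(19588 + 15704\right) = \left(-20763 + \sqrt{-5 - 26}\right) \left(19588 + 15704\right) = \left(-20763 + \sqrt{-31}\right) 35292 = \left(-20763 + i \sqrt{31}\right) 35292 = -732767796 + 35292 i \sqrt{31}$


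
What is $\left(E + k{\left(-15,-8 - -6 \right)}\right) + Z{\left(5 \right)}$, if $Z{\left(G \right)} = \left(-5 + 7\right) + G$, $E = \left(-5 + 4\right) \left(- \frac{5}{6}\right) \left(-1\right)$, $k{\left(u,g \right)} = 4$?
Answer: $\frac{61}{6} \approx 10.167$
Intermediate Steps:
$E = - \frac{5}{6}$ ($E = - \frac{-5}{6} \left(-1\right) = \left(-1\right) \left(- \frac{5}{6}\right) \left(-1\right) = \frac{5}{6} \left(-1\right) = - \frac{5}{6} \approx -0.83333$)
$Z{\left(G \right)} = 2 + G$
$\left(E + k{\left(-15,-8 - -6 \right)}\right) + Z{\left(5 \right)} = \left(- \frac{5}{6} + 4\right) + \left(2 + 5\right) = \frac{19}{6} + 7 = \frac{61}{6}$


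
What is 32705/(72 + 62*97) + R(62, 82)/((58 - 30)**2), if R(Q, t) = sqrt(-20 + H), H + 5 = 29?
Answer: 6413223/1192856 ≈ 5.3764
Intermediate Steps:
H = 24 (H = -5 + 29 = 24)
R(Q, t) = 2 (R(Q, t) = sqrt(-20 + 24) = sqrt(4) = 2)
32705/(72 + 62*97) + R(62, 82)/((58 - 30)**2) = 32705/(72 + 62*97) + 2/((58 - 30)**2) = 32705/(72 + 6014) + 2/(28**2) = 32705/6086 + 2/784 = 32705*(1/6086) + 2*(1/784) = 32705/6086 + 1/392 = 6413223/1192856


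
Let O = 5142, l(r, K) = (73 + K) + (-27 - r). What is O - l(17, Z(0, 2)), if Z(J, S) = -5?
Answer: 5118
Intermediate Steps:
l(r, K) = 46 + K - r
O - l(17, Z(0, 2)) = 5142 - (46 - 5 - 1*17) = 5142 - (46 - 5 - 17) = 5142 - 1*24 = 5142 - 24 = 5118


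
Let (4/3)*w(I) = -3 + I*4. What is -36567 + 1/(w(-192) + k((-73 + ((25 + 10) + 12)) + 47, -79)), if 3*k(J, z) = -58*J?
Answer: -143964283/3937 ≈ -36567.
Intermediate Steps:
w(I) = -9/4 + 3*I (w(I) = 3*(-3 + I*4)/4 = 3*(-3 + 4*I)/4 = -9/4 + 3*I)
k(J, z) = -58*J/3 (k(J, z) = (-58*J)/3 = -58*J/3)
-36567 + 1/(w(-192) + k((-73 + ((25 + 10) + 12)) + 47, -79)) = -36567 + 1/((-9/4 + 3*(-192)) - 58*((-73 + ((25 + 10) + 12)) + 47)/3) = -36567 + 1/((-9/4 - 576) - 58*((-73 + (35 + 12)) + 47)/3) = -36567 + 1/(-2313/4 - 58*((-73 + 47) + 47)/3) = -36567 + 1/(-2313/4 - 58*(-26 + 47)/3) = -36567 + 1/(-2313/4 - 58/3*21) = -36567 + 1/(-2313/4 - 406) = -36567 + 1/(-3937/4) = -36567 - 4/3937 = -143964283/3937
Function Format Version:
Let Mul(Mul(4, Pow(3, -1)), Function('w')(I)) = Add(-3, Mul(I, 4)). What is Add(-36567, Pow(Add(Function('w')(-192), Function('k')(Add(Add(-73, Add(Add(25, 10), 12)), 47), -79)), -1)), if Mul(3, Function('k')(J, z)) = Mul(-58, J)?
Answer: Rational(-143964283, 3937) ≈ -36567.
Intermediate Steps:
Function('w')(I) = Add(Rational(-9, 4), Mul(3, I)) (Function('w')(I) = Mul(Rational(3, 4), Add(-3, Mul(I, 4))) = Mul(Rational(3, 4), Add(-3, Mul(4, I))) = Add(Rational(-9, 4), Mul(3, I)))
Function('k')(J, z) = Mul(Rational(-58, 3), J) (Function('k')(J, z) = Mul(Rational(1, 3), Mul(-58, J)) = Mul(Rational(-58, 3), J))
Add(-36567, Pow(Add(Function('w')(-192), Function('k')(Add(Add(-73, Add(Add(25, 10), 12)), 47), -79)), -1)) = Add(-36567, Pow(Add(Add(Rational(-9, 4), Mul(3, -192)), Mul(Rational(-58, 3), Add(Add(-73, Add(Add(25, 10), 12)), 47))), -1)) = Add(-36567, Pow(Add(Add(Rational(-9, 4), -576), Mul(Rational(-58, 3), Add(Add(-73, Add(35, 12)), 47))), -1)) = Add(-36567, Pow(Add(Rational(-2313, 4), Mul(Rational(-58, 3), Add(Add(-73, 47), 47))), -1)) = Add(-36567, Pow(Add(Rational(-2313, 4), Mul(Rational(-58, 3), Add(-26, 47))), -1)) = Add(-36567, Pow(Add(Rational(-2313, 4), Mul(Rational(-58, 3), 21)), -1)) = Add(-36567, Pow(Add(Rational(-2313, 4), -406), -1)) = Add(-36567, Pow(Rational(-3937, 4), -1)) = Add(-36567, Rational(-4, 3937)) = Rational(-143964283, 3937)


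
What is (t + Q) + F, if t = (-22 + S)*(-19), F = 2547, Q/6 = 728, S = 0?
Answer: 7333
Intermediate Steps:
Q = 4368 (Q = 6*728 = 4368)
t = 418 (t = (-22 + 0)*(-19) = -22*(-19) = 418)
(t + Q) + F = (418 + 4368) + 2547 = 4786 + 2547 = 7333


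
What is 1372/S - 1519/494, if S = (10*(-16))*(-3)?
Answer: -6419/29640 ≈ -0.21657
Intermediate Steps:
S = 480 (S = -160*(-3) = 480)
1372/S - 1519/494 = 1372/480 - 1519/494 = 1372*(1/480) - 1519*1/494 = 343/120 - 1519/494 = -6419/29640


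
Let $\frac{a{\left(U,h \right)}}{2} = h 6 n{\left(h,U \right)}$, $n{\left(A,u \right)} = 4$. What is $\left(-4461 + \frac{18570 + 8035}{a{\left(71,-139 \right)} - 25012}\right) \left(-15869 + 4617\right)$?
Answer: $\frac{397670797277}{7921} \approx 5.0205 \cdot 10^{7}$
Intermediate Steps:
$a{\left(U,h \right)} = 48 h$ ($a{\left(U,h \right)} = 2 h 6 \cdot 4 = 2 \cdot 6 h 4 = 2 \cdot 24 h = 48 h$)
$\left(-4461 + \frac{18570 + 8035}{a{\left(71,-139 \right)} - 25012}\right) \left(-15869 + 4617\right) = \left(-4461 + \frac{18570 + 8035}{48 \left(-139\right) - 25012}\right) \left(-15869 + 4617\right) = \left(-4461 + \frac{26605}{-6672 - 25012}\right) \left(-11252\right) = \left(-4461 + \frac{26605}{-31684}\right) \left(-11252\right) = \left(-4461 + 26605 \left(- \frac{1}{31684}\right)\right) \left(-11252\right) = \left(-4461 - \frac{26605}{31684}\right) \left(-11252\right) = \left(- \frac{141368929}{31684}\right) \left(-11252\right) = \frac{397670797277}{7921}$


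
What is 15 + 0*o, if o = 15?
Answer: 15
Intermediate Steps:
15 + 0*o = 15 + 0*15 = 15 + 0 = 15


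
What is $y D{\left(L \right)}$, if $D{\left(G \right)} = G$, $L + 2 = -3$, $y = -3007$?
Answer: $15035$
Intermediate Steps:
$L = -5$ ($L = -2 - 3 = -5$)
$y D{\left(L \right)} = \left(-3007\right) \left(-5\right) = 15035$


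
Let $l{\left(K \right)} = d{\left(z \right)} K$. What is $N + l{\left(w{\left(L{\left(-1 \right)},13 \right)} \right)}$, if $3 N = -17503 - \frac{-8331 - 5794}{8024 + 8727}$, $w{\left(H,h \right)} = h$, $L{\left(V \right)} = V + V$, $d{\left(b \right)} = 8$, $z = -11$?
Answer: $- \frac{287952316}{50253} \approx -5730.1$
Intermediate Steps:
$L{\left(V \right)} = 2 V$
$l{\left(K \right)} = 8 K$
$N = - \frac{293178628}{50253}$ ($N = \frac{-17503 - \frac{-8331 - 5794}{8024 + 8727}}{3} = \frac{-17503 - - \frac{14125}{16751}}{3} = \frac{-17503 + \frac{14125}{16751}}{3} = \frac{1}{3} \left(- \frac{293178628}{16751}\right) = - \frac{293178628}{50253} \approx -5834.1$)
$N + l{\left(w{\left(L{\left(-1 \right)},13 \right)} \right)} = - \frac{293178628}{50253} + 8 \cdot 13 = - \frac{293178628}{50253} + 104 = - \frac{287952316}{50253}$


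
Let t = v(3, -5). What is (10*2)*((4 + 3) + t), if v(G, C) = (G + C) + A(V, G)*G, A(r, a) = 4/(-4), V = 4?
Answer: 40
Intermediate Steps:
A(r, a) = -1 (A(r, a) = 4*(-¼) = -1)
v(G, C) = C (v(G, C) = (G + C) - G = (C + G) - G = C)
t = -5
(10*2)*((4 + 3) + t) = (10*2)*((4 + 3) - 5) = 20*(7 - 5) = 20*2 = 40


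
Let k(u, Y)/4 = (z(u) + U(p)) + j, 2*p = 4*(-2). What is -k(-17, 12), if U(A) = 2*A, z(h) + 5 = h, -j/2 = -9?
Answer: 48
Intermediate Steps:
j = 18 (j = -2*(-9) = 18)
z(h) = -5 + h
p = -4 (p = (4*(-2))/2 = (½)*(-8) = -4)
k(u, Y) = 20 + 4*u (k(u, Y) = 4*(((-5 + u) + 2*(-4)) + 18) = 4*(((-5 + u) - 8) + 18) = 4*((-13 + u) + 18) = 4*(5 + u) = 20 + 4*u)
-k(-17, 12) = -(20 + 4*(-17)) = -(20 - 68) = -1*(-48) = 48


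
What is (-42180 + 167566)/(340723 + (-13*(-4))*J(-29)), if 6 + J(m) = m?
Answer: 125386/338903 ≈ 0.36998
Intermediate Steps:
J(m) = -6 + m
(-42180 + 167566)/(340723 + (-13*(-4))*J(-29)) = (-42180 + 167566)/(340723 + (-13*(-4))*(-6 - 29)) = 125386/(340723 + 52*(-35)) = 125386/(340723 - 1820) = 125386/338903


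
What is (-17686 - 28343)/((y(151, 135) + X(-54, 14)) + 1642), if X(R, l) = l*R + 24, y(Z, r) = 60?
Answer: -46029/970 ≈ -47.453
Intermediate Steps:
X(R, l) = 24 + R*l (X(R, l) = R*l + 24 = 24 + R*l)
(-17686 - 28343)/((y(151, 135) + X(-54, 14)) + 1642) = (-17686 - 28343)/((60 + (24 - 54*14)) + 1642) = -46029/((60 + (24 - 756)) + 1642) = -46029/((60 - 732) + 1642) = -46029/(-672 + 1642) = -46029/970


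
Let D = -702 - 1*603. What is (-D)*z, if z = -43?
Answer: -56115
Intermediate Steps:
D = -1305 (D = -702 - 603 = -1305)
(-D)*z = -1*(-1305)*(-43) = 1305*(-43) = -56115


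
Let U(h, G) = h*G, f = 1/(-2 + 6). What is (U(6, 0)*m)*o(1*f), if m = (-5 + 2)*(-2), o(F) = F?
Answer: 0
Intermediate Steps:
f = ¼ (f = 1/4 = ¼ ≈ 0.25000)
U(h, G) = G*h
m = 6 (m = -3*(-2) = 6)
(U(6, 0)*m)*o(1*f) = ((0*6)*6)*(1*(¼)) = (0*6)*(¼) = 0*(¼) = 0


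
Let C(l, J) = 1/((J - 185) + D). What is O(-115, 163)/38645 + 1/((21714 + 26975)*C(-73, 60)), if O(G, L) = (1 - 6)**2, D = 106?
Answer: 96594/376317281 ≈ 0.00025668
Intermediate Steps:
O(G, L) = 25 (O(G, L) = (-5)**2 = 25)
C(l, J) = 1/(-79 + J) (C(l, J) = 1/((J - 185) + 106) = 1/((-185 + J) + 106) = 1/(-79 + J))
O(-115, 163)/38645 + 1/((21714 + 26975)*C(-73, 60)) = 25/38645 + 1/((21714 + 26975)*(1/(-79 + 60))) = 25*(1/38645) + 1/(48689*(1/(-19))) = 5/7729 + 1/(48689*(-1/19)) = 5/7729 + (1/48689)*(-19) = 5/7729 - 19/48689 = 96594/376317281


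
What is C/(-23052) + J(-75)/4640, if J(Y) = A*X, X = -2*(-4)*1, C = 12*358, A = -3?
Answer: -213403/1114180 ≈ -0.19153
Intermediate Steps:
C = 4296
X = 8 (X = 8*1 = 8)
J(Y) = -24 (J(Y) = -3*8 = -24)
C/(-23052) + J(-75)/4640 = 4296/(-23052) - 24/4640 = 4296*(-1/23052) - 24*1/4640 = -358/1921 - 3/580 = -213403/1114180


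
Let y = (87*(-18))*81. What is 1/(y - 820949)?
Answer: -1/947795 ≈ -1.0551e-6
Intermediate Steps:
y = -126846 (y = -1566*81 = -126846)
1/(y - 820949) = 1/(-126846 - 820949) = 1/(-947795) = -1/947795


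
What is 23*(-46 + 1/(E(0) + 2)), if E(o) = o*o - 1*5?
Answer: -3197/3 ≈ -1065.7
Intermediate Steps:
E(o) = -5 + o² (E(o) = o² - 5 = -5 + o²)
23*(-46 + 1/(E(0) + 2)) = 23*(-46 + 1/((-5 + 0²) + 2)) = 23*(-46 + 1/((-5 + 0) + 2)) = 23*(-46 + 1/(-5 + 2)) = 23*(-46 + 1/(-3)) = 23*(-46 - ⅓) = 23*(-139/3) = -3197/3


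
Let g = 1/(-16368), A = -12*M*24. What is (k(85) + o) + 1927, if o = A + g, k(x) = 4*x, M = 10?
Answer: -10033585/16368 ≈ -613.00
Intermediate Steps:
A = -2880 (A = -12*10*24 = -120*24 = -2880)
g = -1/16368 ≈ -6.1095e-5
o = -47139841/16368 (o = -2880 - 1/16368 = -47139841/16368 ≈ -2880.0)
(k(85) + o) + 1927 = (4*85 - 47139841/16368) + 1927 = (340 - 47139841/16368) + 1927 = -41574721/16368 + 1927 = -10033585/16368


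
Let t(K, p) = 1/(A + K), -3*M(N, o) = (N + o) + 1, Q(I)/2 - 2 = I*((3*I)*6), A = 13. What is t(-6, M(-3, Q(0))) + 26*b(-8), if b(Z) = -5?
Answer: -909/7 ≈ -129.86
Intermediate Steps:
Q(I) = 4 + 36*I² (Q(I) = 4 + 2*(I*((3*I)*6)) = 4 + 2*(I*(18*I)) = 4 + 2*(18*I²) = 4 + 36*I²)
M(N, o) = -⅓ - N/3 - o/3 (M(N, o) = -((N + o) + 1)/3 = -(1 + N + o)/3 = -⅓ - N/3 - o/3)
t(K, p) = 1/(13 + K)
t(-6, M(-3, Q(0))) + 26*b(-8) = 1/(13 - 6) + 26*(-5) = 1/7 - 130 = ⅐ - 130 = -909/7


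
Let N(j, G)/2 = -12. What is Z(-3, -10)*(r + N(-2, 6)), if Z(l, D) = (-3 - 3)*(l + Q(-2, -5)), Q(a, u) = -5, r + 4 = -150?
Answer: -8544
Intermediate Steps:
r = -154 (r = -4 - 150 = -154)
N(j, G) = -24 (N(j, G) = 2*(-12) = -24)
Z(l, D) = 30 - 6*l (Z(l, D) = (-3 - 3)*(l - 5) = -6*(-5 + l) = 30 - 6*l)
Z(-3, -10)*(r + N(-2, 6)) = (30 - 6*(-3))*(-154 - 24) = (30 + 18)*(-178) = 48*(-178) = -8544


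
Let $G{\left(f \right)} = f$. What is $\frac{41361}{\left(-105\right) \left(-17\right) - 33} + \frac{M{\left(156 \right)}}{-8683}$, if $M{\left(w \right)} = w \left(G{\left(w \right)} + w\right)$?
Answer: $\frac{91288073}{5070872} \approx 18.002$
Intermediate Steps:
$M{\left(w \right)} = 2 w^{2}$ ($M{\left(w \right)} = w \left(w + w\right) = w 2 w = 2 w^{2}$)
$\frac{41361}{\left(-105\right) \left(-17\right) - 33} + \frac{M{\left(156 \right)}}{-8683} = \frac{41361}{\left(-105\right) \left(-17\right) - 33} + \frac{2 \cdot 156^{2}}{-8683} = \frac{41361}{1785 - 33} + 2 \cdot 24336 \left(- \frac{1}{8683}\right) = \frac{41361}{1752} + 48672 \left(- \frac{1}{8683}\right) = 41361 \cdot \frac{1}{1752} - \frac{48672}{8683} = \frac{13787}{584} - \frac{48672}{8683} = \frac{91288073}{5070872}$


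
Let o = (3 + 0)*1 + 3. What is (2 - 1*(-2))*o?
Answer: 24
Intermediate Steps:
o = 6 (o = 3*1 + 3 = 3 + 3 = 6)
(2 - 1*(-2))*o = (2 - 1*(-2))*6 = (2 + 2)*6 = 4*6 = 24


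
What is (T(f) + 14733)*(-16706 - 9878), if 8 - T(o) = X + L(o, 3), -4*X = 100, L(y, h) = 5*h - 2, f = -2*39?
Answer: -392193752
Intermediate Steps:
f = -78
L(y, h) = -2 + 5*h
X = -25 (X = -¼*100 = -25)
T(o) = 20 (T(o) = 8 - (-25 + (-2 + 5*3)) = 8 - (-25 + (-2 + 15)) = 8 - (-25 + 13) = 8 - 1*(-12) = 8 + 12 = 20)
(T(f) + 14733)*(-16706 - 9878) = (20 + 14733)*(-16706 - 9878) = 14753*(-26584) = -392193752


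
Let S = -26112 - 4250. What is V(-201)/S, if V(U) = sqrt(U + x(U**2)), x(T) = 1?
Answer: -5*I*sqrt(2)/15181 ≈ -0.00046578*I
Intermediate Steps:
V(U) = sqrt(1 + U) (V(U) = sqrt(U + 1) = sqrt(1 + U))
S = -30362
V(-201)/S = sqrt(1 - 201)/(-30362) = sqrt(-200)*(-1/30362) = (10*I*sqrt(2))*(-1/30362) = -5*I*sqrt(2)/15181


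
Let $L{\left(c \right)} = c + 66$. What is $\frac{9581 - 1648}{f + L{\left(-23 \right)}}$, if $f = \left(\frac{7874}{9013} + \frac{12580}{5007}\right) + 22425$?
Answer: $\frac{358001145903}{1014090757246} \approx 0.35303$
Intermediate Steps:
$L{\left(c \right)} = 66 + c$
$f = \frac{1012150249333}{45128091}$ ($f = \left(7874 \cdot \frac{1}{9013} + 12580 \cdot \frac{1}{5007}\right) + 22425 = \left(\frac{7874}{9013} + \frac{12580}{5007}\right) + 22425 = \frac{152808658}{45128091} + 22425 = \frac{1012150249333}{45128091} \approx 22428.0$)
$\frac{9581 - 1648}{f + L{\left(-23 \right)}} = \frac{9581 - 1648}{\frac{1012150249333}{45128091} + \left(66 - 23\right)} = \frac{7933}{\frac{1012150249333}{45128091} + 43} = \frac{7933}{\frac{1014090757246}{45128091}} = 7933 \cdot \frac{45128091}{1014090757246} = \frac{358001145903}{1014090757246}$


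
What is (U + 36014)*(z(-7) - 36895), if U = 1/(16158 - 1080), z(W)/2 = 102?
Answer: -19923913541263/15078 ≈ -1.3214e+9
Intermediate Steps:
z(W) = 204 (z(W) = 2*102 = 204)
U = 1/15078 ≈ 6.6322e-5
(U + 36014)*(z(-7) - 36895) = (1/15078 + 36014)*(204 - 36895) = (543019093/15078)*(-36691) = -19923913541263/15078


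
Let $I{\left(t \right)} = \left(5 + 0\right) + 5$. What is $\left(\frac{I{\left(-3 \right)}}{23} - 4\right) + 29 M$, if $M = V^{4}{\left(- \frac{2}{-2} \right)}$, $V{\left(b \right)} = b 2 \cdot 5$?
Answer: $\frac{6669918}{23} \approx 2.9 \cdot 10^{5}$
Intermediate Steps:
$V{\left(b \right)} = 10 b$ ($V{\left(b \right)} = 2 b 5 = 10 b$)
$I{\left(t \right)} = 10$ ($I{\left(t \right)} = 5 + 5 = 10$)
$M = 10000$ ($M = \left(10 \left(- \frac{2}{-2}\right)\right)^{4} = \left(10 \left(\left(-2\right) \left(- \frac{1}{2}\right)\right)\right)^{4} = \left(10 \cdot 1\right)^{4} = 10^{4} = 10000$)
$\left(\frac{I{\left(-3 \right)}}{23} - 4\right) + 29 M = \left(\frac{10}{23} - 4\right) + 29 \cdot 10000 = \left(10 \cdot \frac{1}{23} - 4\right) + 290000 = \left(\frac{10}{23} - 4\right) + 290000 = - \frac{82}{23} + 290000 = \frac{6669918}{23}$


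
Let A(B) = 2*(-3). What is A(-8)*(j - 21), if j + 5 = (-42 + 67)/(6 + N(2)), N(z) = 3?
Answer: 418/3 ≈ 139.33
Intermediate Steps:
A(B) = -6
j = -20/9 (j = -5 + (-42 + 67)/(6 + 3) = -5 + 25/9 = -20/9 ≈ -2.2222)
A(-8)*(j - 21) = -6*(-20/9 - 21) = -6*(-209/9) = 418/3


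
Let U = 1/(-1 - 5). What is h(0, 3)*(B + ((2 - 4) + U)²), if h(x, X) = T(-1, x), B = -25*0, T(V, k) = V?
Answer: -169/36 ≈ -4.6944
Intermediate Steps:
B = 0
h(x, X) = -1
U = -⅙ (U = 1/(-6) = -⅙ ≈ -0.16667)
h(0, 3)*(B + ((2 - 4) + U)²) = -(0 + ((2 - 4) - ⅙)²) = -(0 + (-2 - ⅙)²) = -(0 + (-13/6)²) = -(0 + 169/36) = -1*169/36 = -169/36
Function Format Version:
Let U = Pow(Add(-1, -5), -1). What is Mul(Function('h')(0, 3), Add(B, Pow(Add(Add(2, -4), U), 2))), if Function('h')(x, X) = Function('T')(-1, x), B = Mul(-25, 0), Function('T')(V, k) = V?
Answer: Rational(-169, 36) ≈ -4.6944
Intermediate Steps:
B = 0
Function('h')(x, X) = -1
U = Rational(-1, 6) (U = Pow(-6, -1) = Rational(-1, 6) ≈ -0.16667)
Mul(Function('h')(0, 3), Add(B, Pow(Add(Add(2, -4), U), 2))) = Mul(-1, Add(0, Pow(Add(Add(2, -4), Rational(-1, 6)), 2))) = Mul(-1, Add(0, Pow(Add(-2, Rational(-1, 6)), 2))) = Mul(-1, Add(0, Pow(Rational(-13, 6), 2))) = Mul(-1, Add(0, Rational(169, 36))) = Mul(-1, Rational(169, 36)) = Rational(-169, 36)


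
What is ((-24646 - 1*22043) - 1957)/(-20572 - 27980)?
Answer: 24323/24276 ≈ 1.0019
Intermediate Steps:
((-24646 - 1*22043) - 1957)/(-20572 - 27980) = ((-24646 - 22043) - 1957)/(-48552) = (-46689 - 1957)*(-1/48552) = -48646*(-1/48552) = 24323/24276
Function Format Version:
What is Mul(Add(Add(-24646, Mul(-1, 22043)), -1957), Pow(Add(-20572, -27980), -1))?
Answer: Rational(24323, 24276) ≈ 1.0019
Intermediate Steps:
Mul(Add(Add(-24646, Mul(-1, 22043)), -1957), Pow(Add(-20572, -27980), -1)) = Mul(Add(Add(-24646, -22043), -1957), Pow(-48552, -1)) = Mul(Add(-46689, -1957), Rational(-1, 48552)) = Mul(-48646, Rational(-1, 48552)) = Rational(24323, 24276)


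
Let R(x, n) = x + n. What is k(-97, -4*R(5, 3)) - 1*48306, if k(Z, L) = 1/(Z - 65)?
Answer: -7825573/162 ≈ -48306.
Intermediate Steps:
R(x, n) = n + x
k(Z, L) = 1/(-65 + Z)
k(-97, -4*R(5, 3)) - 1*48306 = 1/(-65 - 97) - 1*48306 = 1/(-162) - 48306 = -1/162 - 48306 = -7825573/162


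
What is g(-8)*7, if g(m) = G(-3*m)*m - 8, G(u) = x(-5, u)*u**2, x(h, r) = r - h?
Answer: -935480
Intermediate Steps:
G(u) = u**2*(5 + u) (G(u) = (u - 1*(-5))*u**2 = (u + 5)*u**2 = (5 + u)*u**2 = u**2*(5 + u))
g(m) = -8 + 9*m**3*(5 - 3*m) (g(m) = ((-3*m)**2*(5 - 3*m))*m - 8 = ((9*m**2)*(5 - 3*m))*m - 8 = (9*m**2*(5 - 3*m))*m - 8 = 9*m**3*(5 - 3*m) - 8 = -8 + 9*m**3*(5 - 3*m))
g(-8)*7 = (-8 + (-8)**3*(45 - 27*(-8)))*7 = (-8 - 512*(45 + 216))*7 = (-8 - 512*261)*7 = (-8 - 133632)*7 = -133640*7 = -935480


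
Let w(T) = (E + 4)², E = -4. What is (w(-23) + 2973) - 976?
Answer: 1997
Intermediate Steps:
w(T) = 0 (w(T) = (-4 + 4)² = 0² = 0)
(w(-23) + 2973) - 976 = (0 + 2973) - 976 = 2973 - 976 = 1997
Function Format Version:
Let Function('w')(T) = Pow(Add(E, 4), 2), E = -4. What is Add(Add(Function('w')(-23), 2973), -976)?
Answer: 1997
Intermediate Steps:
Function('w')(T) = 0 (Function('w')(T) = Pow(Add(-4, 4), 2) = Pow(0, 2) = 0)
Add(Add(Function('w')(-23), 2973), -976) = Add(Add(0, 2973), -976) = Add(2973, -976) = 1997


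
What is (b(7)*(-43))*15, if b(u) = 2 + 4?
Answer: -3870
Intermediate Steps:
b(u) = 6
(b(7)*(-43))*15 = (6*(-43))*15 = -258*15 = -3870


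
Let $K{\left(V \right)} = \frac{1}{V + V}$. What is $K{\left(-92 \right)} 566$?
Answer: $- \frac{283}{92} \approx -3.0761$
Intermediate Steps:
$K{\left(V \right)} = \frac{1}{2 V}$
$K{\left(-92 \right)} 566 = \frac{1}{2 \left(-92\right)} 566 = \frac{1}{2} \left(- \frac{1}{92}\right) 566 = \left(- \frac{1}{184}\right) 566 = - \frac{283}{92}$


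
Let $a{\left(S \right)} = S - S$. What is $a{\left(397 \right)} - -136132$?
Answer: $136132$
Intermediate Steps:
$a{\left(S \right)} = 0$
$a{\left(397 \right)} - -136132 = 0 - -136132 = 0 + 136132 = 136132$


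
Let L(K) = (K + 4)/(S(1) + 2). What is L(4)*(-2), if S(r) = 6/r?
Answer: -2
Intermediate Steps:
L(K) = 1/2 + K/8 (L(K) = (K + 4)/(6/1 + 2) = (4 + K)/(6*1 + 2) = (4 + K)/(6 + 2) = (4 + K)/8 = (4 + K)*(1/8) = 1/2 + K/8)
L(4)*(-2) = (1/2 + (1/8)*4)*(-2) = (1/2 + 1/2)*(-2) = 1*(-2) = -2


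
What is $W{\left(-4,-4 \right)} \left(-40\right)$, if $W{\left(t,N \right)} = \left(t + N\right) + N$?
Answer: $480$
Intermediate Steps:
$W{\left(t,N \right)} = t + 2 N$ ($W{\left(t,N \right)} = \left(N + t\right) + N = t + 2 N$)
$W{\left(-4,-4 \right)} \left(-40\right) = \left(-4 + 2 \left(-4\right)\right) \left(-40\right) = \left(-4 - 8\right) \left(-40\right) = \left(-12\right) \left(-40\right) = 480$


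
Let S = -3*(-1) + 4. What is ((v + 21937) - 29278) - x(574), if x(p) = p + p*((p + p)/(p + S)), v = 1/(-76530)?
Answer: -57480229013/6351990 ≈ -9049.2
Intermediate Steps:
v = -1/76530 ≈ -1.3067e-5
S = 7 (S = 3 + 4 = 7)
x(p) = p + 2*p**2/(7 + p) (x(p) = p + p*((p + p)/(p + 7)) = p + p*((2*p)/(7 + p)) = p + p*(2*p/(7 + p)) = p + 2*p**2/(7 + p))
((v + 21937) - 29278) - x(574) = ((-1/76530 + 21937) - 29278) - 574*(7 + 3*574)/(7 + 574) = (1678838609/76530 - 29278) - 574*(7 + 1722)/581 = -561806731/76530 - 574*1729/581 = -561806731/76530 - 1*141778/83 = -561806731/76530 - 141778/83 = -57480229013/6351990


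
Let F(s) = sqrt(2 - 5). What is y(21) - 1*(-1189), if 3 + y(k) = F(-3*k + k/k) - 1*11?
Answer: 1175 + I*sqrt(3) ≈ 1175.0 + 1.732*I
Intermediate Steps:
F(s) = I*sqrt(3) (F(s) = sqrt(-3) = I*sqrt(3))
y(k) = -14 + I*sqrt(3) (y(k) = -3 + (I*sqrt(3) - 1*11) = -3 + (I*sqrt(3) - 11) = -3 + (-11 + I*sqrt(3)) = -14 + I*sqrt(3))
y(21) - 1*(-1189) = (-14 + I*sqrt(3)) - 1*(-1189) = (-14 + I*sqrt(3)) + 1189 = 1175 + I*sqrt(3)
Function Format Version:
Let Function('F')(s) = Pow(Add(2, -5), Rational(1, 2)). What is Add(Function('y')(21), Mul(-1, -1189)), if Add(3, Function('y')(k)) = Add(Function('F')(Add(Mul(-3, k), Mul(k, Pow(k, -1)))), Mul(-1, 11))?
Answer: Add(1175, Mul(I, Pow(3, Rational(1, 2)))) ≈ Add(1175.0, Mul(1.7320, I))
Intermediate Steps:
Function('F')(s) = Mul(I, Pow(3, Rational(1, 2))) (Function('F')(s) = Pow(-3, Rational(1, 2)) = Mul(I, Pow(3, Rational(1, 2))))
Function('y')(k) = Add(-14, Mul(I, Pow(3, Rational(1, 2)))) (Function('y')(k) = Add(-3, Add(Mul(I, Pow(3, Rational(1, 2))), Mul(-1, 11))) = Add(-3, Add(Mul(I, Pow(3, Rational(1, 2))), -11)) = Add(-3, Add(-11, Mul(I, Pow(3, Rational(1, 2))))) = Add(-14, Mul(I, Pow(3, Rational(1, 2)))))
Add(Function('y')(21), Mul(-1, -1189)) = Add(Add(-14, Mul(I, Pow(3, Rational(1, 2)))), Mul(-1, -1189)) = Add(Add(-14, Mul(I, Pow(3, Rational(1, 2)))), 1189) = Add(1175, Mul(I, Pow(3, Rational(1, 2))))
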